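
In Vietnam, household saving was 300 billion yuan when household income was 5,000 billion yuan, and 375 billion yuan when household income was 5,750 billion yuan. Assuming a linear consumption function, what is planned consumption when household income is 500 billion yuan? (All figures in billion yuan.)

C = 650

MPS = ΔS/ΔY = (375 − 300)/(5750 − 5000) = 75/750 = 0.1
MPC = 1 − MPS = 0.9
Autonomous saving = 300 − 0.1(5000) = -200, so a = 200
C = 200 + 0.9(500) = 200 + 450 = 650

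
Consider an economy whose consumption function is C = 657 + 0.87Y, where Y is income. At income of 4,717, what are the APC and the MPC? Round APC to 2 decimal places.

APC = 1.01; MPC = 0.87

MPC = 0.87 (the slope of the consumption function)
C = 657 + 0.87(4717) = 4760.79, so APC = 4760.79/4717 = 1.01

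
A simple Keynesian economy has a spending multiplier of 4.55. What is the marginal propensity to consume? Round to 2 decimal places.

k = 1/(1 − MPC), so 1 − MPC = 1/k = 1/4.55 = 0.2198
MPC = 1 − 0.2198 = 0.78

MPC = 0.78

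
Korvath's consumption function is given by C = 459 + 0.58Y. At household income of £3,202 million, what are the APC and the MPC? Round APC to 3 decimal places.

MPC = 0.58 (the slope of the consumption function)
C = 459 + 0.58(3202) = 2316.16, so APC = 2316.16/3202 = 0.723

APC = 0.723; MPC = 0.58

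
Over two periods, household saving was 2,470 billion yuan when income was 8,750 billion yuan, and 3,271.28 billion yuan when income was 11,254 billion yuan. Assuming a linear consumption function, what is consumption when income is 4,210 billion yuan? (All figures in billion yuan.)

MPS = ΔS/ΔY = (3271.28 − 2470)/(11254 − 8750) = 801.28/2504 = 0.32
MPC = 1 − MPS = 0.68
Autonomous saving = 2470 − 0.32(8750) = -330, so a = 330
C = 330 + 0.68(4210) = 330 + 2862.8 = 3192.8

C = 3192.8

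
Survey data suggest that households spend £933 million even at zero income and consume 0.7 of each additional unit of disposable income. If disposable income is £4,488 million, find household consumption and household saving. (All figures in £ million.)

C = 4074.6; S = 413.4

C = 933 + 0.7(4488) = 933 + 3141.6 = 4074.6
S = Y − C = 4488 − 4074.6 = 413.4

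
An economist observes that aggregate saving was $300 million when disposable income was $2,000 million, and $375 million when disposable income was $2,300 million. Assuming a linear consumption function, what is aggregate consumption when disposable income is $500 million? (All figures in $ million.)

MPS = ΔS/ΔY = (375 − 300)/(2300 − 2000) = 75/300 = 0.25
MPC = 1 − MPS = 0.75
Autonomous saving = 300 − 0.25(2000) = -200, so a = 200
C = 200 + 0.75(500) = 200 + 375 = 575

C = 575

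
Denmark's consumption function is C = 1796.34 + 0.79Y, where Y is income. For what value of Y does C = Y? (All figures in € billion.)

At break-even, C = Y: 1796.34 + 0.79Y = Y
0.21Y = 1796.34, so Y = 1796.34/0.21 = 8554

Y = 8554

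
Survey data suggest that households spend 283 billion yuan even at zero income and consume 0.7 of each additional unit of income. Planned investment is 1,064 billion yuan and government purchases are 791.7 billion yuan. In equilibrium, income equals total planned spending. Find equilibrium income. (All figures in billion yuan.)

Y = 7129

Y = C + I + G = 283 + 0.7Y + 1064 + 791.7
Y − 0.7Y = 2138.7
0.3Y = 2138.7, so Y = 2138.7/0.3 = 7129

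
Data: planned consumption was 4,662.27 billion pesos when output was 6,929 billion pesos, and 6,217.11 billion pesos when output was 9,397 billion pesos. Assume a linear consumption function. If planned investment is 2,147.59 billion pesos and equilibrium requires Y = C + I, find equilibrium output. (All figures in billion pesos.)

Y = 6607

MPC = (6217.11 − 4662.27)/(9397 − 6929) = 1554.84/2468 = 0.63
a = 4662.27 − 0.63(6929) = 297
Equilibrium: Y = 297 + 0.63Y + 2147.59
0.37Y = 2444.59, so Y = 2444.59/0.37 = 6607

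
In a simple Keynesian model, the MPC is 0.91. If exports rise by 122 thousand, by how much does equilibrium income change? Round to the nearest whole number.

The multiplier is 1/(1 − MPC) = 1/0.09.
ΔY = 122/0.09 = 1355.56 ≈ 1356

ΔY ≈ 1356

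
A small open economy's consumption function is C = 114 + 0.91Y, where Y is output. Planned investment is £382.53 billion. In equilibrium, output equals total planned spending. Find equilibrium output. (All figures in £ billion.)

Y = C + I = 114 + 0.91Y + 382.53
Y − 0.91Y = 496.53
0.09Y = 496.53, so Y = 496.53/0.09 = 5517

Y = 5517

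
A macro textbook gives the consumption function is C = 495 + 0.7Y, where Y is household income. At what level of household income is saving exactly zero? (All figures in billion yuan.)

At break-even, C = Y: 495 + 0.7Y = Y
0.3Y = 495, so Y = 495/0.3 = 1650

Y = 1650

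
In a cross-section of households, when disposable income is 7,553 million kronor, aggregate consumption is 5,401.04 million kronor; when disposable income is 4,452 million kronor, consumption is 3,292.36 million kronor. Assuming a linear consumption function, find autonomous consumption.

MPC = ΔC/ΔY = (5401.04 − 3292.36)/(7553 − 4452) = 2108.68/3101 = 0.68
a = C − MPC·Y = 3292.36 − 0.68(4452) = 3292.36 − 3027.36 = 265

a = 265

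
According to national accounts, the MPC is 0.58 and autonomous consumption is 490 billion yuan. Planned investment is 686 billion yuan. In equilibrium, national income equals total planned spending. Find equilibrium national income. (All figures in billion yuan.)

Y = C + I = 490 + 0.58Y + 686
Y − 0.58Y = 1176
0.42Y = 1176, so Y = 1176/0.42 = 2800

Y = 2800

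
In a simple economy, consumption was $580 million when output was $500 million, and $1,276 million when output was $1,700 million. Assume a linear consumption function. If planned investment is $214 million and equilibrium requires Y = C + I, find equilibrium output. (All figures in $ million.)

MPC = (1276 − 580)/(1700 − 500) = 696/1200 = 0.58
a = 580 − 0.58(500) = 290
Equilibrium: Y = 290 + 0.58Y + 214
0.42Y = 504, so Y = 504/0.42 = 1200

Y = 1200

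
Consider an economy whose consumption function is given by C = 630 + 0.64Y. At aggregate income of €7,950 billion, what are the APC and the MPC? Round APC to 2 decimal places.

MPC = 0.64 (the slope of the consumption function)
C = 630 + 0.64(7950) = 5718, so APC = 5718/7950 = 0.72

APC = 0.72; MPC = 0.64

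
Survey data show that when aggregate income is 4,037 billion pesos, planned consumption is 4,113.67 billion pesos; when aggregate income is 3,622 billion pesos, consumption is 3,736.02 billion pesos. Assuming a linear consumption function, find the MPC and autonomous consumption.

MPC = ΔC/ΔY = (4113.67 − 3736.02)/(4037 − 3622) = 377.65/415 = 0.91
a = C − MPC·Y = 3736.02 − 0.91(3622) = 3736.02 − 3296.02 = 440

MPC = 0.91; a = 440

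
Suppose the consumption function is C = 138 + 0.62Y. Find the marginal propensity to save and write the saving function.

MPS = 0.38; S = -138 + 0.38Y

MPS = 1 − MPC = 1 − 0.62 = 0.38
S = Y − C = -138 + 0.38Y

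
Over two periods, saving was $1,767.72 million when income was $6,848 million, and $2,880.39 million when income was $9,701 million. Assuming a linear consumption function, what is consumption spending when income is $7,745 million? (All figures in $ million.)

MPS = ΔS/ΔY = (2880.39 − 1767.72)/(9701 − 6848) = 1112.67/2853 = 0.39
MPC = 1 − MPS = 0.61
Autonomous saving = 1767.72 − 0.39(6848) = -903, so a = 903
C = 903 + 0.61(7745) = 903 + 4724.45 = 5627.45

C = 5627.45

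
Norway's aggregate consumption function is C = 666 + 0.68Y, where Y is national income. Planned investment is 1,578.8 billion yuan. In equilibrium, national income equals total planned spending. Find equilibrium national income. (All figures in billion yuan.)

Y = C + I = 666 + 0.68Y + 1578.8
Y − 0.68Y = 2244.8
0.32Y = 2244.8, so Y = 2244.8/0.32 = 7015

Y = 7015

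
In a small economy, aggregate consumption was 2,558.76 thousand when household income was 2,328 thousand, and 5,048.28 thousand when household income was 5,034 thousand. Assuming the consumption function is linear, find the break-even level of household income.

Y = 5212.5

MPC = (5048.28 − 2558.76)/(5034 − 2328) = 2489.52/2706 = 0.92
a = 2558.76 − 0.92(2328) = 2558.76 − 2141.76 = 417
Break-even: Y = a/(1−MPC) = 417/0.08 = 5212.5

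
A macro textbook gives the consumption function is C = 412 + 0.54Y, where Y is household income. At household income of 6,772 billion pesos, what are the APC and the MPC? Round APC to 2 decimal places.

APC = 0.60; MPC = 0.54

MPC = 0.54 (the slope of the consumption function)
C = 412 + 0.54(6772) = 4068.88, so APC = 4068.88/6772 = 0.60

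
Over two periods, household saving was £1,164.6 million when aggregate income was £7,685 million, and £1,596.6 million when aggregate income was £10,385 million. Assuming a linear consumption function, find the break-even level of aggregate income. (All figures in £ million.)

MPS = ΔS/ΔY = (1596.6 − 1164.6)/(10385 − 7685) = 432/2700 = 0.16
MPC = 1 − MPS = 0.84
From S(7685) = 1164.6: −a + 0.16(7685) = 1164.6, so a = 1229.6 − 1164.6 = 65
Break-even (S = 0): Y = a/MPS = 65/0.16 = 406.25

Y = 406.25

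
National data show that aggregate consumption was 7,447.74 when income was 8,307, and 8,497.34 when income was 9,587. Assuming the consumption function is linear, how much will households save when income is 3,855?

S = 57.9

MPC = (8497.34 − 7447.74)/(9587 − 8307) = 1049.6/1280 = 0.82
a = 7447.74 − 0.82(8307) = 7447.74 − 6811.74 = 636
C = 636 + 0.82(3855) = 3797.1
S = 3855 − 3797.1 = 57.9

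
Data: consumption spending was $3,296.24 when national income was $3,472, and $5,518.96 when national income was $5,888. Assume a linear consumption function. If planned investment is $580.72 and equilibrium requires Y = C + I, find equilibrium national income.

Y = 8534

MPC = (5518.96 − 3296.24)/(5888 − 3472) = 2222.72/2416 = 0.92
a = 3296.24 − 0.92(3472) = 102
Equilibrium: Y = 102 + 0.92Y + 580.72
0.08Y = 682.72, so Y = 682.72/0.08 = 8534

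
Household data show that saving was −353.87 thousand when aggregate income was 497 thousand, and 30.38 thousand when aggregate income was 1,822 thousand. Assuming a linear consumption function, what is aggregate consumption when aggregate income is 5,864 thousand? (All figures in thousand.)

MPS = ΔS/ΔY = (30.38 − (-353.87))/(1822 − 497) = 384.25/1325 = 0.29
MPC = 1 − MPS = 0.71
Autonomous saving = -353.87 − 0.29(497) = -498, so a = 498
C = 498 + 0.71(5864) = 498 + 4163.44 = 4661.44

C = 4661.44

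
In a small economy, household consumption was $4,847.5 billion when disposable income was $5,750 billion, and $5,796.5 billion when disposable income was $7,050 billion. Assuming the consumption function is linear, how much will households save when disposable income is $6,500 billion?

S = 1105

MPC = (5796.5 − 4847.5)/(7050 − 5750) = 949/1300 = 0.73
a = 4847.5 − 0.73(5750) = 4847.5 − 4197.5 = 650
C = 650 + 0.73(6500) = 5395
S = 6500 − 5395 = 1105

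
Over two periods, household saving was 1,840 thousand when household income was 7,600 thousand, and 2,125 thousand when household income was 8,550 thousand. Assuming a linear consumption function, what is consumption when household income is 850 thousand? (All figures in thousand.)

C = 1035

MPS = ΔS/ΔY = (2125 − 1840)/(8550 − 7600) = 285/950 = 0.3
MPC = 1 − MPS = 0.7
Autonomous saving = 1840 − 0.3(7600) = -440, so a = 440
C = 440 + 0.7(850) = 440 + 595 = 1035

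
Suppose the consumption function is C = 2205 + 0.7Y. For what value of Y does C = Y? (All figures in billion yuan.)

Y = 7350

At break-even, C = Y: 2205 + 0.7Y = Y
0.3Y = 2205, so Y = 2205/0.3 = 7350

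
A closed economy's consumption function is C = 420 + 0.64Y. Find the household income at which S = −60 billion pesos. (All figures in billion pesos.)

Y = 1000

S = Y − C = -420 + 0.36Y
-420 + 0.36Y = -60, so 0.36Y = 360 and Y = 1000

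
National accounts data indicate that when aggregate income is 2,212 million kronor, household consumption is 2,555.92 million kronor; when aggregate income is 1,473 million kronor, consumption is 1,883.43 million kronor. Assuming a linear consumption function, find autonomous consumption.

MPC = ΔC/ΔY = (2555.92 − 1883.43)/(2212 − 1473) = 672.49/739 = 0.91
a = C − MPC·Y = 1883.43 − 0.91(1473) = 1883.43 − 1340.43 = 543

a = 543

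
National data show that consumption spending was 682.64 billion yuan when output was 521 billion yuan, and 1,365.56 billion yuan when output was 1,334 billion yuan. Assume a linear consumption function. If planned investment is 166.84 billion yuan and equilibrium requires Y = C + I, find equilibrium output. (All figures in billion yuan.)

Y = 2574

MPC = (1365.56 − 682.64)/(1334 − 521) = 682.92/813 = 0.84
a = 682.64 − 0.84(521) = 245
Equilibrium: Y = 245 + 0.84Y + 166.84
0.16Y = 411.84, so Y = 411.84/0.16 = 2574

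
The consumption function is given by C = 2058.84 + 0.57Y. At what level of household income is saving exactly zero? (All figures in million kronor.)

At break-even, C = Y: 2058.84 + 0.57Y = Y
0.43Y = 2058.84, so Y = 2058.84/0.43 = 4788

Y = 4788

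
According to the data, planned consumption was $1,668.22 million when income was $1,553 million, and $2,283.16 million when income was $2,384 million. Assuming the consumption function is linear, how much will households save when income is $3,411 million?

S = 367.86

MPC = (2283.16 − 1668.22)/(2384 − 1553) = 614.94/831 = 0.74
a = 1668.22 − 0.74(1553) = 1668.22 − 1149.22 = 519
C = 519 + 0.74(3411) = 3043.14
S = 3411 − 3043.14 = 367.86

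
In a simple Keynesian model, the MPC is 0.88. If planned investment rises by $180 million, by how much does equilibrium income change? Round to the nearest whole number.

The multiplier is 1/(1 − MPC) = 1/0.12.
ΔY = 180/0.12 = 1500.00 ≈ 1500

ΔY ≈ 1500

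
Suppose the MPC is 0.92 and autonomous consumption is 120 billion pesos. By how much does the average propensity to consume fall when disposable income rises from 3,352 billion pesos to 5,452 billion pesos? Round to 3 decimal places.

ΔAPC = 0.014

At Y = 3352: C = 120 + 0.92(3352) = 3203.84, APC = 3203.84/3352 = 0.9558
At Y = 5452: C = 5135.84, APC = 5135.84/5452 = 0.9420
Fall in APC = 0.9558 − 0.9420 = 0.0138 ≈ 0.014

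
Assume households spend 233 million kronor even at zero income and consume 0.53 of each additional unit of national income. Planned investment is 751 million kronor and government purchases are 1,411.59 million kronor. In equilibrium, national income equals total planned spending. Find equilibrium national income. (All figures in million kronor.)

Y = C + I + G = 233 + 0.53Y + 751 + 1411.59
Y − 0.53Y = 2395.59
0.47Y = 2395.59, so Y = 2395.59/0.47 = 5097

Y = 5097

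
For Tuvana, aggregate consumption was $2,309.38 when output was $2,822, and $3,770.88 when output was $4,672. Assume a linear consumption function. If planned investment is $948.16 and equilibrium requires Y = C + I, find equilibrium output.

Y = 4896

MPC = (3770.88 − 2309.38)/(4672 − 2822) = 1461.5/1850 = 0.79
a = 2309.38 − 0.79(2822) = 80
Equilibrium: Y = 80 + 0.79Y + 948.16
0.21Y = 1028.16, so Y = 1028.16/0.21 = 4896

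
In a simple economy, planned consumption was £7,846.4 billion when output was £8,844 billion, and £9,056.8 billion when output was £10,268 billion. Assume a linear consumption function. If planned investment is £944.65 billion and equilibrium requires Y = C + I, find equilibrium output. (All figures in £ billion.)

MPC = (9056.8 − 7846.4)/(10268 − 8844) = 1210.4/1424 = 0.85
a = 7846.4 − 0.85(8844) = 329
Equilibrium: Y = 329 + 0.85Y + 944.65
0.15Y = 1273.65, so Y = 1273.65/0.15 = 8491

Y = 8491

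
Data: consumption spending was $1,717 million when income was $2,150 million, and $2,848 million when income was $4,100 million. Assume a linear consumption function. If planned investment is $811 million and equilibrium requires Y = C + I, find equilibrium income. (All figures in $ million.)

MPC = (2848 − 1717)/(4100 − 2150) = 1131/1950 = 0.58
a = 1717 − 0.58(2150) = 470
Equilibrium: Y = 470 + 0.58Y + 811
0.42Y = 1281, so Y = 1281/0.42 = 3050

Y = 3050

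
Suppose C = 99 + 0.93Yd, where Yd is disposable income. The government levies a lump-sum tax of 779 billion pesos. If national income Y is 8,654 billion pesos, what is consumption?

C = 7422.75

Yd = Y − T = 8654 − 779 = 7875
C = 99 + 0.93(7875) = 99 + 7323.75 = 7422.75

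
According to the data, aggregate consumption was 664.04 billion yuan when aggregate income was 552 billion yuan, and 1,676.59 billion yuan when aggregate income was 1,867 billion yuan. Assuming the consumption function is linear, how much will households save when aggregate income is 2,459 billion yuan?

S = 326.57

MPC = (1676.59 − 664.04)/(1867 − 552) = 1012.55/1315 = 0.77
a = 664.04 − 0.77(552) = 664.04 − 425.04 = 239
C = 239 + 0.77(2459) = 2132.43
S = 2459 − 2132.43 = 326.57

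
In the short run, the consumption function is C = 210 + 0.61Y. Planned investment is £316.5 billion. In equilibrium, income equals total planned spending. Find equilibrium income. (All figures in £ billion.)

Y = 1350

Y = C + I = 210 + 0.61Y + 316.5
Y − 0.61Y = 526.5
0.39Y = 526.5, so Y = 526.5/0.39 = 1350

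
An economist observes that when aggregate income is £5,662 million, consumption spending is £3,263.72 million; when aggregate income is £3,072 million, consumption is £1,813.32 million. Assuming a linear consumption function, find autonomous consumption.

a = 93

MPC = ΔC/ΔY = (3263.72 − 1813.32)/(5662 − 3072) = 1450.4/2590 = 0.56
a = C − MPC·Y = 1813.32 − 0.56(3072) = 1813.32 − 1720.32 = 93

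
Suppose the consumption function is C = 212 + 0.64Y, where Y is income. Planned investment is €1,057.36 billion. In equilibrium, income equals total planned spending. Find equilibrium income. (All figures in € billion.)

Y = 3526

Y = C + I = 212 + 0.64Y + 1057.36
Y − 0.64Y = 1269.36
0.36Y = 1269.36, so Y = 1269.36/0.36 = 3526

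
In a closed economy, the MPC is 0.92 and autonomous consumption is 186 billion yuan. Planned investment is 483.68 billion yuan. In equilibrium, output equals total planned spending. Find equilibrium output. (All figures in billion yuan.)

Y = 8371

Y = C + I = 186 + 0.92Y + 483.68
Y − 0.92Y = 669.68
0.08Y = 669.68, so Y = 669.68/0.08 = 8371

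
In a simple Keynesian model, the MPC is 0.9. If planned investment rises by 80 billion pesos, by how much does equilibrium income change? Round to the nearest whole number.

The multiplier is 1/(1 − MPC) = 1/0.1.
ΔY = 80/0.1 = 800.00 ≈ 800

ΔY ≈ 800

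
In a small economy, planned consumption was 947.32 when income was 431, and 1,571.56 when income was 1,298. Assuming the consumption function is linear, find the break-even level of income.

MPC = (1571.56 − 947.32)/(1298 − 431) = 624.24/867 = 0.72
a = 947.32 − 0.72(431) = 947.32 − 310.32 = 637
Break-even: Y = a/(1−MPC) = 637/0.28 = 2275

Y = 2275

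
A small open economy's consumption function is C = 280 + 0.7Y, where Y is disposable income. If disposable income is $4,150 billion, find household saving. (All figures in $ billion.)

C = 280 + 0.7(4150) = 280 + 2905 = 3185
S = Y − C = 4150 − 3185 = 965

S = 965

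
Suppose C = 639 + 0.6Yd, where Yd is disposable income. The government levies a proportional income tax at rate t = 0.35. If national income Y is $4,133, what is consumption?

Yd = (1 − 0.35)(4133) = 0.65(4133) = 2686.45
C = 639 + 0.6(2686.45) = 639 + 1611.87 = 2250.87

C = 2250.87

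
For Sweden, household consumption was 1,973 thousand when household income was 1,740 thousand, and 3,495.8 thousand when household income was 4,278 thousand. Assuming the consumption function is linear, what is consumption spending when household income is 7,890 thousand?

MPC = (3495.8 − 1973)/(4278 − 1740) = 1522.8/2538 = 0.6
a = 1973 − 0.6(1740) = 1973 − 1044 = 929
C = 929 + 0.6(7890) = 929 + 4734 = 5663

C = 5663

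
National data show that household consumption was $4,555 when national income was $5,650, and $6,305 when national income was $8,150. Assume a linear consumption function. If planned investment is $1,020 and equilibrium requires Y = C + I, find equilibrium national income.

Y = 5400

MPC = (6305 − 4555)/(8150 − 5650) = 1750/2500 = 0.7
a = 4555 − 0.7(5650) = 600
Equilibrium: Y = 600 + 0.7Y + 1020
0.3Y = 1620, so Y = 1620/0.3 = 5400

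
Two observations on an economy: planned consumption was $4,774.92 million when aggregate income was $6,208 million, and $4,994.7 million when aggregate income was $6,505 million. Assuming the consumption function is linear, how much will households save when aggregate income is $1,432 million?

S = 191.32

MPC = (4994.7 − 4774.92)/(6505 − 6208) = 219.78/297 = 0.74
a = 4774.92 − 0.74(6208) = 4774.92 − 4593.92 = 181
C = 181 + 0.74(1432) = 1240.68
S = 1432 − 1240.68 = 191.32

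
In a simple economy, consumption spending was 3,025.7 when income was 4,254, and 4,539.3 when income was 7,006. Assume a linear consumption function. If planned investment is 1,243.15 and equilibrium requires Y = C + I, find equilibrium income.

MPC = (4539.3 − 3025.7)/(7006 − 4254) = 1513.6/2752 = 0.55
a = 3025.7 − 0.55(4254) = 686
Equilibrium: Y = 686 + 0.55Y + 1243.15
0.45Y = 1929.15, so Y = 1929.15/0.45 = 4287

Y = 4287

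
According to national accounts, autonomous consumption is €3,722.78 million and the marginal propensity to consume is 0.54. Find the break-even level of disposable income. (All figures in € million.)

Y = 8093

At break-even, C = Y: 3722.78 + 0.54Y = Y
0.46Y = 3722.78, so Y = 3722.78/0.46 = 8093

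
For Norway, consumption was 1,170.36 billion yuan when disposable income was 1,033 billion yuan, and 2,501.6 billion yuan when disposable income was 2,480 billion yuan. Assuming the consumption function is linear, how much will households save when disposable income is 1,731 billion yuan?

MPC = (2501.6 − 1170.36)/(2480 − 1033) = 1331.24/1447 = 0.92
a = 1170.36 − 0.92(1033) = 1170.36 − 950.36 = 220
C = 220 + 0.92(1731) = 1812.52
S = 1731 − 1812.52 = -81.52

S = -81.52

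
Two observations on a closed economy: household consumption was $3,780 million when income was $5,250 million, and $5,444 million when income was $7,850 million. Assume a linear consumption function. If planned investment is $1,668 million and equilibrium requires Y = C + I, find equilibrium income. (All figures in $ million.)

MPC = (5444 − 3780)/(7850 − 5250) = 1664/2600 = 0.64
a = 3780 − 0.64(5250) = 420
Equilibrium: Y = 420 + 0.64Y + 1668
0.36Y = 2088, so Y = 2088/0.36 = 5800

Y = 5800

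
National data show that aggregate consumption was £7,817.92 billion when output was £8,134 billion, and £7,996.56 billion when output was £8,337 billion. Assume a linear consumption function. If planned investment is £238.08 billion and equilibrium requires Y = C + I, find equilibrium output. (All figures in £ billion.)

MPC = (7996.56 − 7817.92)/(8337 − 8134) = 178.64/203 = 0.88
a = 7817.92 − 0.88(8134) = 660
Equilibrium: Y = 660 + 0.88Y + 238.08
0.12Y = 898.08, so Y = 898.08/0.12 = 7484

Y = 7484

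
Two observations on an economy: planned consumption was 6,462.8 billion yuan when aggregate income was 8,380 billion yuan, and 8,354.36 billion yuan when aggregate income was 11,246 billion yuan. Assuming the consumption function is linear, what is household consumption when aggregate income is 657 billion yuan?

MPC = (8354.36 − 6462.8)/(11246 − 8380) = 1891.56/2866 = 0.66
a = 6462.8 − 0.66(8380) = 6462.8 − 5530.8 = 932
C = 932 + 0.66(657) = 932 + 433.62 = 1365.62

C = 1365.62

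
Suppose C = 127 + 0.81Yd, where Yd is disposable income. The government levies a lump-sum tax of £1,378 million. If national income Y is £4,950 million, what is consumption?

C = 3020.32

Yd = Y − T = 4950 − 1378 = 3572
C = 127 + 0.81(3572) = 127 + 2893.32 = 3020.32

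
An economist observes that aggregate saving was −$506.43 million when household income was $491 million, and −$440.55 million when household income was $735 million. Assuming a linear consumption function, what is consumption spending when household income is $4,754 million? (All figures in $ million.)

MPS = ΔS/ΔY = (-440.55 − (-506.43))/(735 − 491) = 65.88/244 = 0.27
MPC = 1 − MPS = 0.73
Autonomous saving = -506.43 − 0.27(491) = -639, so a = 639
C = 639 + 0.73(4754) = 639 + 3470.42 = 4109.42

C = 4109.42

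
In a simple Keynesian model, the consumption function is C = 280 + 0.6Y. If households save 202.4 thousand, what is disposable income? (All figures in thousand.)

Y = 1206

S = Y − C = -280 + 0.4Y
-280 + 0.4Y = 202.4, so 0.4Y = 482.4 and Y = 1206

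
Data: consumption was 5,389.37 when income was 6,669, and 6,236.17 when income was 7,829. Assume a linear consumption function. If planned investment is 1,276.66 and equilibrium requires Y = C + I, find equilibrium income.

Y = 6658

MPC = (6236.17 − 5389.37)/(7829 − 6669) = 846.8/1160 = 0.73
a = 5389.37 − 0.73(6669) = 521
Equilibrium: Y = 521 + 0.73Y + 1276.66
0.27Y = 1797.66, so Y = 1797.66/0.27 = 6658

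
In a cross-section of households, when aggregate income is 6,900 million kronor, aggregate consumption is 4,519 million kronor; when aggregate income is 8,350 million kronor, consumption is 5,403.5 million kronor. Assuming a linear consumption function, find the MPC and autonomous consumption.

MPC = ΔC/ΔY = (5403.5 − 4519)/(8350 − 6900) = 884.5/1450 = 0.61
a = C − MPC·Y = 4519 − 0.61(6900) = 4519 − 4209 = 310

MPC = 0.61; a = 310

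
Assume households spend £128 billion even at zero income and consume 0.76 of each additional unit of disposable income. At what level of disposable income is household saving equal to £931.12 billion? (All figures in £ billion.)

S = Y − C = -128 + 0.24Y
-128 + 0.24Y = 931.12, so 0.24Y = 1059.12 and Y = 4413

Y = 4413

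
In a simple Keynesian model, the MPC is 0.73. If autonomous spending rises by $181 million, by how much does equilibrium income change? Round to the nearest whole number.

ΔY ≈ 670

The multiplier is 1/(1 − MPC) = 1/0.27.
ΔY = 181/0.27 = 670.37 ≈ 670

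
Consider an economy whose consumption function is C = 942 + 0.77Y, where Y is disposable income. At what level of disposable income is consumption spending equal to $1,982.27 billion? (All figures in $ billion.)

942 + 0.77Y = 1982.27
0.77Y = 1040.27, so Y = 1040.27/0.77 = 1351

Y = 1351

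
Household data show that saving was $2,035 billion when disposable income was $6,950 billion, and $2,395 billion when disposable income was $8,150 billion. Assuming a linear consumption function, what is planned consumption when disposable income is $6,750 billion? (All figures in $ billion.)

MPS = ΔS/ΔY = (2395 − 2035)/(8150 − 6950) = 360/1200 = 0.3
MPC = 1 − MPS = 0.7
Autonomous saving = 2035 − 0.3(6950) = -50, so a = 50
C = 50 + 0.7(6750) = 50 + 4725 = 4775

C = 4775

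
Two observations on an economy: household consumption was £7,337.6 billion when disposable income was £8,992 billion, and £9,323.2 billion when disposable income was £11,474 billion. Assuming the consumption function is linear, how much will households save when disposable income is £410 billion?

S = -62

MPC = (9323.2 − 7337.6)/(11474 − 8992) = 1985.6/2482 = 0.8
a = 7337.6 − 0.8(8992) = 7337.6 − 7193.6 = 144
C = 144 + 0.8(410) = 472
S = 410 − 472 = -62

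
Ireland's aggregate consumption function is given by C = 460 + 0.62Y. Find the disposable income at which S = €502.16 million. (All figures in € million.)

S = Y − C = -460 + 0.38Y
-460 + 0.38Y = 502.16, so 0.38Y = 962.16 and Y = 2532

Y = 2532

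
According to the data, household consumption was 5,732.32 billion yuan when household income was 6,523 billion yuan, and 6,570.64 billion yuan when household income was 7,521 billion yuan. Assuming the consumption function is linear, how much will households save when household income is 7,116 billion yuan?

MPC = (6570.64 − 5732.32)/(7521 − 6523) = 838.32/998 = 0.84
a = 5732.32 − 0.84(6523) = 5732.32 − 5479.32 = 253
C = 253 + 0.84(7116) = 6230.44
S = 7116 − 6230.44 = 885.56

S = 885.56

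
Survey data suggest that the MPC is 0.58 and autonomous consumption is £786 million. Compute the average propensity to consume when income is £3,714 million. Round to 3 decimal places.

C = 786 + 0.58(3714) = 2940.12
APC = C/Y = 2940.12/3714 = 0.792

APC = 0.792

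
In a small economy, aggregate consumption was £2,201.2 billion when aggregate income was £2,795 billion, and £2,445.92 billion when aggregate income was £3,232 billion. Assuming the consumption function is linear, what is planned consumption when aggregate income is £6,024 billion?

C = 4009.44

MPC = (2445.92 − 2201.2)/(3232 − 2795) = 244.72/437 = 0.56
a = 2201.2 − 0.56(2795) = 2201.2 − 1565.2 = 636
C = 636 + 0.56(6024) = 636 + 3373.44 = 4009.44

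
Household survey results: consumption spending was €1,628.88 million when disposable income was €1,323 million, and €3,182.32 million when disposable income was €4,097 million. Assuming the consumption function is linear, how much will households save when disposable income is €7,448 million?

MPC = (3182.32 − 1628.88)/(4097 − 1323) = 1553.44/2774 = 0.56
a = 1628.88 − 0.56(1323) = 1628.88 − 740.88 = 888
C = 888 + 0.56(7448) = 5058.88
S = 7448 − 5058.88 = 2389.12

S = 2389.12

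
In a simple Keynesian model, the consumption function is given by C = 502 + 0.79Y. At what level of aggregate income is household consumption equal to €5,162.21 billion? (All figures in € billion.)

Y = 5899

502 + 0.79Y = 5162.21
0.79Y = 4660.21, so Y = 4660.21/0.79 = 5899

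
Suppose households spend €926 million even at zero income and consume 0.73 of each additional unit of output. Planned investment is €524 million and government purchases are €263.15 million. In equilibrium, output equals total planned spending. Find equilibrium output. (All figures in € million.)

Y = C + I + G = 926 + 0.73Y + 524 + 263.15
Y − 0.73Y = 1713.15
0.27Y = 1713.15, so Y = 1713.15/0.27 = 6345

Y = 6345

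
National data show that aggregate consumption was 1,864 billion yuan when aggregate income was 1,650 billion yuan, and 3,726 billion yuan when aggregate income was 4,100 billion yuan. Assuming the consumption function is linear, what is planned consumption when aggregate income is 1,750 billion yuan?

MPC = (3726 − 1864)/(4100 − 1650) = 1862/2450 = 0.76
a = 1864 − 0.76(1650) = 1864 − 1254 = 610
C = 610 + 0.76(1750) = 610 + 1330 = 1940

C = 1940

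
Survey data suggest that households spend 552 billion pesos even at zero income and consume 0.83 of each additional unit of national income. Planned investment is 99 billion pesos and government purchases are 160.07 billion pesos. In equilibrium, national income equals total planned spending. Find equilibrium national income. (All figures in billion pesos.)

Y = 4771

Y = C + I + G = 552 + 0.83Y + 99 + 160.07
Y − 0.83Y = 811.07
0.17Y = 811.07, so Y = 811.07/0.17 = 4771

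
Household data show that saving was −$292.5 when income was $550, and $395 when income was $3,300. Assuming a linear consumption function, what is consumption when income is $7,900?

MPS = ΔS/ΔY = (395 − (-292.5))/(3300 − 550) = 687.5/2750 = 0.25
MPC = 1 − MPS = 0.75
Autonomous saving = -292.5 − 0.25(550) = -430, so a = 430
C = 430 + 0.75(7900) = 430 + 5925 = 6355

C = 6355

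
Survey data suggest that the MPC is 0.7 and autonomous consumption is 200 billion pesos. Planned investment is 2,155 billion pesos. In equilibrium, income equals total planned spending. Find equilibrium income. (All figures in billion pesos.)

Y = 7850

Y = C + I = 200 + 0.7Y + 2155
Y − 0.7Y = 2355
0.3Y = 2355, so Y = 2355/0.3 = 7850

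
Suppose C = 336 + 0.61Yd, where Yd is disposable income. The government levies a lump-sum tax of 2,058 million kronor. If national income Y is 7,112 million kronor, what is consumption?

Yd = Y − T = 7112 − 2058 = 5054
C = 336 + 0.61(5054) = 336 + 3082.94 = 3418.94

C = 3418.94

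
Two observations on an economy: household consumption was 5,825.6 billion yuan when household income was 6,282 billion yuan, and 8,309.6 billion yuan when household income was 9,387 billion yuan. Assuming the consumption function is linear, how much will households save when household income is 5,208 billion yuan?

MPC = (8309.6 − 5825.6)/(9387 − 6282) = 2484/3105 = 0.8
a = 5825.6 − 0.8(6282) = 5825.6 − 5025.6 = 800
C = 800 + 0.8(5208) = 4966.4
S = 5208 − 4966.4 = 241.6

S = 241.6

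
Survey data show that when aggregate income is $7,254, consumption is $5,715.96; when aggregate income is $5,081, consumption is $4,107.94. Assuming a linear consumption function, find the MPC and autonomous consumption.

MPC = ΔC/ΔY = (5715.96 − 4107.94)/(7254 − 5081) = 1608.02/2173 = 0.74
a = C − MPC·Y = 4107.94 − 0.74(5081) = 4107.94 − 3759.94 = 348

MPC = 0.74; a = 348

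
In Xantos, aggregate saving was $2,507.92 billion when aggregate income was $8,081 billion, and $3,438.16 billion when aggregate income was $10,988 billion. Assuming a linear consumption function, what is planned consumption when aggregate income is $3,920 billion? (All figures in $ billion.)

C = 2743.6

MPS = ΔS/ΔY = (3438.16 − 2507.92)/(10988 − 8081) = 930.24/2907 = 0.32
MPC = 1 − MPS = 0.68
Autonomous saving = 2507.92 − 0.32(8081) = -78, so a = 78
C = 78 + 0.68(3920) = 78 + 2665.6 = 2743.6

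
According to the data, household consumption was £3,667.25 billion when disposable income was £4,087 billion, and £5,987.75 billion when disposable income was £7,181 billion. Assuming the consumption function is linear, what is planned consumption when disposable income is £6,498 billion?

C = 5475.5

MPC = (5987.75 − 3667.25)/(7181 − 4087) = 2320.5/3094 = 0.75
a = 3667.25 − 0.75(4087) = 3667.25 − 3065.25 = 602
C = 602 + 0.75(6498) = 602 + 4873.5 = 5475.5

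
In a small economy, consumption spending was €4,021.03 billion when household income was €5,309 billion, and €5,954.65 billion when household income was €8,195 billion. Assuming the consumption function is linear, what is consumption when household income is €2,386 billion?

C = 2062.62

MPC = (5954.65 − 4021.03)/(8195 − 5309) = 1933.62/2886 = 0.67
a = 4021.03 − 0.67(5309) = 4021.03 − 3557.03 = 464
C = 464 + 0.67(2386) = 464 + 1598.62 = 2062.62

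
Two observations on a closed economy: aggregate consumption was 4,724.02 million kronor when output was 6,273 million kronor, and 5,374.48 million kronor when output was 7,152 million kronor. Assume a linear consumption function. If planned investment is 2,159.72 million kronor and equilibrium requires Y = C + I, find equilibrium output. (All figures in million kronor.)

Y = 8622

MPC = (5374.48 − 4724.02)/(7152 − 6273) = 650.46/879 = 0.74
a = 4724.02 − 0.74(6273) = 82
Equilibrium: Y = 82 + 0.74Y + 2159.72
0.26Y = 2241.72, so Y = 2241.72/0.26 = 8622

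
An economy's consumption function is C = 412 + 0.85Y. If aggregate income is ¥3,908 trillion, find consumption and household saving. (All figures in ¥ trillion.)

C = 412 + 0.85(3908) = 412 + 3321.8 = 3733.8
S = Y − C = 3908 − 3733.8 = 174.2

C = 3733.8; S = 174.2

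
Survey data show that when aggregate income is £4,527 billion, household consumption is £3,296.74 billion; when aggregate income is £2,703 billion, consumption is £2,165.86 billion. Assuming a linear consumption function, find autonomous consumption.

MPC = ΔC/ΔY = (3296.74 − 2165.86)/(4527 − 2703) = 1130.88/1824 = 0.62
a = C − MPC·Y = 2165.86 − 0.62(2703) = 2165.86 − 1675.86 = 490

a = 490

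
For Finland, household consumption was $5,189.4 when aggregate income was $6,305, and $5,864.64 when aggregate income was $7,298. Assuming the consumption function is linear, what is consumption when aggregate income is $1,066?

MPC = (5864.64 − 5189.4)/(7298 − 6305) = 675.24/993 = 0.68
a = 5189.4 − 0.68(6305) = 5189.4 − 4287.4 = 902
C = 902 + 0.68(1066) = 902 + 724.88 = 1626.88

C = 1626.88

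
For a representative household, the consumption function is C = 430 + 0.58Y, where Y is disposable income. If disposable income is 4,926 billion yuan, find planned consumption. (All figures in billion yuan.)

C = 430 + 0.58(4926) = 430 + 2857.08 = 3287.08

C = 3287.08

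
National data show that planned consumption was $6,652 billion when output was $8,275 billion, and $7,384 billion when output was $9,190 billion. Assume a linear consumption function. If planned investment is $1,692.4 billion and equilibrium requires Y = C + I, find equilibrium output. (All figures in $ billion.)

MPC = (7384 − 6652)/(9190 − 8275) = 732/915 = 0.8
a = 6652 − 0.8(8275) = 32
Equilibrium: Y = 32 + 0.8Y + 1692.4
0.2Y = 1724.4, so Y = 1724.4/0.2 = 8622

Y = 8622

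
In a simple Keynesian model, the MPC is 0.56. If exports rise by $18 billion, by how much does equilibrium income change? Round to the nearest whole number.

The multiplier is 1/(1 − MPC) = 1/0.44.
ΔY = 18/0.44 = 40.91 ≈ 41

ΔY ≈ 41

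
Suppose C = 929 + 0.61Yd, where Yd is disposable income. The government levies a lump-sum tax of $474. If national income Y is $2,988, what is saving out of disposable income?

Yd = Y − T = 2988 − 474 = 2514
C = 929 + 0.61(2514) = 929 + 1533.54 = 2462.54
S = Yd − C = 2514 − 2462.54 = 51.46

S = 51.46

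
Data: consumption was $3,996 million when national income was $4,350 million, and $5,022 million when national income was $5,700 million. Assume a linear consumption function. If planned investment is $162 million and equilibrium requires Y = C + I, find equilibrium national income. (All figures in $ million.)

Y = 3550

MPC = (5022 − 3996)/(5700 − 4350) = 1026/1350 = 0.76
a = 3996 − 0.76(4350) = 690
Equilibrium: Y = 690 + 0.76Y + 162
0.24Y = 852, so Y = 852/0.24 = 3550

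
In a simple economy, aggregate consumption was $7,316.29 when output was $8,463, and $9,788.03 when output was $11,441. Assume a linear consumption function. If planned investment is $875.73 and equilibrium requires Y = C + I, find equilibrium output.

Y = 6869

MPC = (9788.03 − 7316.29)/(11441 − 8463) = 2471.74/2978 = 0.83
a = 7316.29 − 0.83(8463) = 292
Equilibrium: Y = 292 + 0.83Y + 875.73
0.17Y = 1167.73, so Y = 1167.73/0.17 = 6869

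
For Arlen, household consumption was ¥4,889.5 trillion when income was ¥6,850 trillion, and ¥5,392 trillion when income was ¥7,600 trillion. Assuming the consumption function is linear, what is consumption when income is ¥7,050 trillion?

MPC = (5392 − 4889.5)/(7600 − 6850) = 502.5/750 = 0.67
a = 4889.5 − 0.67(6850) = 4889.5 − 4589.5 = 300
C = 300 + 0.67(7050) = 300 + 4723.5 = 5023.5

C = 5023.5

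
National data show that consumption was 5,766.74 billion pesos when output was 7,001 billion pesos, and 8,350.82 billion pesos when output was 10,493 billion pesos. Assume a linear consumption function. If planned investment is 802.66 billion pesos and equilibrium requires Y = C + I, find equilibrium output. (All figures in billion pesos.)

MPC = (8350.82 − 5766.74)/(10493 − 7001) = 2584.08/3492 = 0.74
a = 5766.74 − 0.74(7001) = 586
Equilibrium: Y = 586 + 0.74Y + 802.66
0.26Y = 1388.66, so Y = 1388.66/0.26 = 5341

Y = 5341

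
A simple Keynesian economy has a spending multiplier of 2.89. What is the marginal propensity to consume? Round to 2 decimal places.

k = 1/(1 − MPC), so 1 − MPC = 1/k = 1/2.89 = 0.3460
MPC = 1 − 0.3460 = 0.65

MPC = 0.65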